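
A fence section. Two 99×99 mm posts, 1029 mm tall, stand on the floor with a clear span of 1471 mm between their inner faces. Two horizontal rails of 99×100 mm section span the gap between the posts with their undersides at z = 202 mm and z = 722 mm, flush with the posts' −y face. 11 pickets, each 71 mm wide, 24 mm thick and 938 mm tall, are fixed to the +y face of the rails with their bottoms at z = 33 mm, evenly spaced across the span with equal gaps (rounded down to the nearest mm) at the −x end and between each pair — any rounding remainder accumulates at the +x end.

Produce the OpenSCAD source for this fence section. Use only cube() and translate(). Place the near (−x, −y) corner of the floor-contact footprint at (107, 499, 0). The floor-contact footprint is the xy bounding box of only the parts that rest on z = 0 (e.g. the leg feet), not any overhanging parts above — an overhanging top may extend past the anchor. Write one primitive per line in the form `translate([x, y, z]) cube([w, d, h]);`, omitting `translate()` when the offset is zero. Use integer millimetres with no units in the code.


translate([107, 499, 0]) cube([99, 99, 1029]);
translate([1677, 499, 0]) cube([99, 99, 1029]);
translate([206, 499, 202]) cube([1471, 99, 100]);
translate([206, 499, 722]) cube([1471, 99, 100]);
translate([263, 598, 33]) cube([71, 24, 938]);
translate([391, 598, 33]) cube([71, 24, 938]);
translate([519, 598, 33]) cube([71, 24, 938]);
translate([647, 598, 33]) cube([71, 24, 938]);
translate([775, 598, 33]) cube([71, 24, 938]);
translate([903, 598, 33]) cube([71, 24, 938]);
translate([1031, 598, 33]) cube([71, 24, 938]);
translate([1159, 598, 33]) cube([71, 24, 938]);
translate([1287, 598, 33]) cube([71, 24, 938]);
translate([1415, 598, 33]) cube([71, 24, 938]);
translate([1543, 598, 33]) cube([71, 24, 938]);


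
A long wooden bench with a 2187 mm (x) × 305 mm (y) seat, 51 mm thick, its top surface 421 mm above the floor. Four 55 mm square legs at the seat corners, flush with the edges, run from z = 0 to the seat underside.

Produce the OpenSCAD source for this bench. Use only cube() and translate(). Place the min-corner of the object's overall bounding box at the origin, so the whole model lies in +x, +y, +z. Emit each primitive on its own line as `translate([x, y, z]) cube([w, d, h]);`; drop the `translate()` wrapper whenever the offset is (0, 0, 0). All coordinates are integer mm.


translate([0, 0, 370]) cube([2187, 305, 51]);
cube([55, 55, 370]);
translate([0, 250, 0]) cube([55, 55, 370]);
translate([2132, 0, 0]) cube([55, 55, 370]);
translate([2132, 250, 0]) cube([55, 55, 370]);


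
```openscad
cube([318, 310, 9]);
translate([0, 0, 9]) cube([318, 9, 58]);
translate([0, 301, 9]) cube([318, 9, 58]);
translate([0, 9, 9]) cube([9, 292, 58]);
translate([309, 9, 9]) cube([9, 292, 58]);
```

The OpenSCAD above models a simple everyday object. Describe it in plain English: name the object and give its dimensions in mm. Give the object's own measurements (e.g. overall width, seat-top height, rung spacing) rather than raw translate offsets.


An open-topped rectangular box: outside dimensions 318×310×67 mm, with a uniform wall and base thickness of 9 mm. The base is a full 318×310 slab on the floor; four walls sit on top of the base. The front and back walls (the −y and +y sides) span the full width; the two side walls fit between them.


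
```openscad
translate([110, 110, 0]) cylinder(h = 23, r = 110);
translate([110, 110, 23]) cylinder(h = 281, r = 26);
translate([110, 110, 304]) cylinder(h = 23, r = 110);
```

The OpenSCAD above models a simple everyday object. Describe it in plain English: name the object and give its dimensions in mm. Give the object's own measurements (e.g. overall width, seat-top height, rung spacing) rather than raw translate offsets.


A spool: two coaxial disc flanges of radius 110 mm and thickness 23 mm, joined by a core cylinder of radius 26 mm and height 281 mm. The lower flange rests on z = 0 and the three cylinders share a vertical axis.


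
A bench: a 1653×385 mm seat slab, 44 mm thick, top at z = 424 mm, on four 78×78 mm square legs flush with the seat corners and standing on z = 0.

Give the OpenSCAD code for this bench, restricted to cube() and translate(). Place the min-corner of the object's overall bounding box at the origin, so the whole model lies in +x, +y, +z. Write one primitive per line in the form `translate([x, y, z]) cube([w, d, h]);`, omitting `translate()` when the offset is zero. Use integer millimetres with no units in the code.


translate([0, 0, 380]) cube([1653, 385, 44]);
cube([78, 78, 380]);
translate([0, 307, 0]) cube([78, 78, 380]);
translate([1575, 0, 0]) cube([78, 78, 380]);
translate([1575, 307, 0]) cube([78, 78, 380]);


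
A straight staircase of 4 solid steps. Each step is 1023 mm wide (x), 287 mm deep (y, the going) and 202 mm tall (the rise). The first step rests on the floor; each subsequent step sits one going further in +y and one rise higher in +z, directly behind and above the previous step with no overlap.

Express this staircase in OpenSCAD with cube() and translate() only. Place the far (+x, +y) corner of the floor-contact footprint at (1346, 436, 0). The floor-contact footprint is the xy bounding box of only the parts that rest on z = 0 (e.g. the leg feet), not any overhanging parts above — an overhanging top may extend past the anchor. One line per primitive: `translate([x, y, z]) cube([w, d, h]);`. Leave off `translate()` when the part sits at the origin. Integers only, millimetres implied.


translate([323, 149, 0]) cube([1023, 287, 202]);
translate([323, 436, 202]) cube([1023, 287, 202]);
translate([323, 723, 404]) cube([1023, 287, 202]);
translate([323, 1010, 606]) cube([1023, 287, 202]);


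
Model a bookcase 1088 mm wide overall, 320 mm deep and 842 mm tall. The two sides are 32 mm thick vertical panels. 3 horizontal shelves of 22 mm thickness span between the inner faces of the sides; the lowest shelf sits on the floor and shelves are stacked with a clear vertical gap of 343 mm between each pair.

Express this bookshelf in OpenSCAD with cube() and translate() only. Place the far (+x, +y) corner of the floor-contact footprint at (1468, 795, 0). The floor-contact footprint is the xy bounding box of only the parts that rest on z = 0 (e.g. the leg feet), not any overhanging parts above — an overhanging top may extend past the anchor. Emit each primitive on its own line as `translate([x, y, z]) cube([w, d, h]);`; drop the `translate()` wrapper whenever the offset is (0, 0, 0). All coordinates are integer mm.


translate([380, 475, 0]) cube([32, 320, 842]);
translate([1436, 475, 0]) cube([32, 320, 842]);
translate([412, 475, 0]) cube([1024, 320, 22]);
translate([412, 475, 365]) cube([1024, 320, 22]);
translate([412, 475, 730]) cube([1024, 320, 22]);


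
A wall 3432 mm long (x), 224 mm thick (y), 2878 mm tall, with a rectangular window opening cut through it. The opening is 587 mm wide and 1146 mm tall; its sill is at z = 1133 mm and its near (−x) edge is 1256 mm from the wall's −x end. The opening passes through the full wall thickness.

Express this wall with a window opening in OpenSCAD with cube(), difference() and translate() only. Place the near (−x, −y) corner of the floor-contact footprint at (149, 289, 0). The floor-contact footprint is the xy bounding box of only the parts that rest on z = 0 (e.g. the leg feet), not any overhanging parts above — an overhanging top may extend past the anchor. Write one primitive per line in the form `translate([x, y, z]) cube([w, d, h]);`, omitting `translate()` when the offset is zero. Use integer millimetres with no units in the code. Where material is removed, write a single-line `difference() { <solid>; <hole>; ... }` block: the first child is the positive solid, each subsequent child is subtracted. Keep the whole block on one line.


difference() { translate([149, 289, 0]) cube([3432, 224, 2878]); translate([1405, 289, 1133]) cube([587, 224, 1146]); }


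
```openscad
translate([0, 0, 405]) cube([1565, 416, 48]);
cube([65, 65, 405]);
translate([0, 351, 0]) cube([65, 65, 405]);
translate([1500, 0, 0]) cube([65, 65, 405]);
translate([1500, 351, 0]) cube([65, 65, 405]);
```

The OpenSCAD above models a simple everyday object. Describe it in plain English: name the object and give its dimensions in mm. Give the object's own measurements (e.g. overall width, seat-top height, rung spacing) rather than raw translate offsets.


A long wooden bench with a 1565 mm (x) × 416 mm (y) seat, 48 mm thick, its top surface 453 mm above the floor. Four 65 mm square legs at the seat corners, flush with the edges, run from z = 0 to the seat underside.


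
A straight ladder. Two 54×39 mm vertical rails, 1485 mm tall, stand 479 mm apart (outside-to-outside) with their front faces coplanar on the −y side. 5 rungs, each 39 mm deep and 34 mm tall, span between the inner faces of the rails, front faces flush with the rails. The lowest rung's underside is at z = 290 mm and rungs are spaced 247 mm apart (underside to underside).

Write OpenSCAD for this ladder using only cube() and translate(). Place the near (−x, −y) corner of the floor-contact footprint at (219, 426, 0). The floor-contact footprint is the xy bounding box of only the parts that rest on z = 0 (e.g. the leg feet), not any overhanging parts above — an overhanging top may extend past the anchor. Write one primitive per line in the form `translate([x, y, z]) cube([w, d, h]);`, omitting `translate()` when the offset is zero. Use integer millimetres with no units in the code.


translate([219, 426, 0]) cube([54, 39, 1485]);
translate([644, 426, 0]) cube([54, 39, 1485]);
translate([273, 426, 290]) cube([371, 39, 34]);
translate([273, 426, 537]) cube([371, 39, 34]);
translate([273, 426, 784]) cube([371, 39, 34]);
translate([273, 426, 1031]) cube([371, 39, 34]);
translate([273, 426, 1278]) cube([371, 39, 34]);


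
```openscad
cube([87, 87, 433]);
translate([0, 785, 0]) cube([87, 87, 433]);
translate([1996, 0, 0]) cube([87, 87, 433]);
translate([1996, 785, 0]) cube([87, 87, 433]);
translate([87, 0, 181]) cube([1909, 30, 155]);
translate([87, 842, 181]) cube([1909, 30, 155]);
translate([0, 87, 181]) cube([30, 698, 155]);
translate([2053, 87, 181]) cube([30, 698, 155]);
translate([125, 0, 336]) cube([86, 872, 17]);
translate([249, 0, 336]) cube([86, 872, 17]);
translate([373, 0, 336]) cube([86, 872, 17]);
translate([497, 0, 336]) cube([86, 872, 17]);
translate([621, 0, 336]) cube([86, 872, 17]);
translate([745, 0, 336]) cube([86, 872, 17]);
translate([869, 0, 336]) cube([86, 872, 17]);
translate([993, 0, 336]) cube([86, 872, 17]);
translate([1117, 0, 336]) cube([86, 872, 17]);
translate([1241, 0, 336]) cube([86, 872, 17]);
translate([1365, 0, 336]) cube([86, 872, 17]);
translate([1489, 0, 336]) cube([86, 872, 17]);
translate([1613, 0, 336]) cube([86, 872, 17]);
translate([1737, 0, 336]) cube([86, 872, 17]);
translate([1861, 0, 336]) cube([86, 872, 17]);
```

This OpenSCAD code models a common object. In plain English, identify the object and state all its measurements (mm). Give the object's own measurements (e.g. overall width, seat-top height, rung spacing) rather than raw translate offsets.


A bed frame 2083 mm long (x) by 872 mm wide (y). Four 87×87 mm corner posts, 433 mm tall, at the corners of the footprint. Four rails of 30 mm thickness and 155 mm height run between adjacent posts with their undersides at z = 181 mm, their outer faces flush with the outside of the frame (the two x-running rails run between the posts' inner faces; the two y-running rails run between the posts' inner faces). 15 slats, each 86 mm wide (x) and 17 mm thick, lie across the top of the two x-running rails, running the full 872 mm width of the frame in y; along x they sit between the end posts with a 38 mm gap after the −x posts and between neighbouring slats, leaving 49 mm before the +x posts.


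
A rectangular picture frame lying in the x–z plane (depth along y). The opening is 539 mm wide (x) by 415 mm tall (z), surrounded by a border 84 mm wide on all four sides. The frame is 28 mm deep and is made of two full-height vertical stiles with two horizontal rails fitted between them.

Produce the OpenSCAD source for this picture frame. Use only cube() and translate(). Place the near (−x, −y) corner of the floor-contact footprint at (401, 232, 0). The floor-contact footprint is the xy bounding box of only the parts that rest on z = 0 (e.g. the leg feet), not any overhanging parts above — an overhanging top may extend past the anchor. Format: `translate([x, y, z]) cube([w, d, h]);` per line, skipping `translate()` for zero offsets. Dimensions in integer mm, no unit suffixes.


translate([401, 232, 0]) cube([84, 28, 583]);
translate([1024, 232, 0]) cube([84, 28, 583]);
translate([485, 232, 0]) cube([539, 28, 84]);
translate([485, 232, 499]) cube([539, 28, 84]);


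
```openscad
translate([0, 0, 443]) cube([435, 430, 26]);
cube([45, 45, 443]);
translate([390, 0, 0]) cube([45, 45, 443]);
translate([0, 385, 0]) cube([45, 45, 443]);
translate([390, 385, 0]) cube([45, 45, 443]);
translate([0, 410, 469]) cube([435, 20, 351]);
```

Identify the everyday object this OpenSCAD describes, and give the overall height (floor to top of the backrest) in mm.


A chair. The overall height is 820 mm.

A slab on four corner posts with a tall panel at the back — a chair. The seat slab sits at z = 443 with thickness 26, and the 351 mm backrest starts at the seat top, so the overall height is 443 + 26 + 351 = 820 mm.


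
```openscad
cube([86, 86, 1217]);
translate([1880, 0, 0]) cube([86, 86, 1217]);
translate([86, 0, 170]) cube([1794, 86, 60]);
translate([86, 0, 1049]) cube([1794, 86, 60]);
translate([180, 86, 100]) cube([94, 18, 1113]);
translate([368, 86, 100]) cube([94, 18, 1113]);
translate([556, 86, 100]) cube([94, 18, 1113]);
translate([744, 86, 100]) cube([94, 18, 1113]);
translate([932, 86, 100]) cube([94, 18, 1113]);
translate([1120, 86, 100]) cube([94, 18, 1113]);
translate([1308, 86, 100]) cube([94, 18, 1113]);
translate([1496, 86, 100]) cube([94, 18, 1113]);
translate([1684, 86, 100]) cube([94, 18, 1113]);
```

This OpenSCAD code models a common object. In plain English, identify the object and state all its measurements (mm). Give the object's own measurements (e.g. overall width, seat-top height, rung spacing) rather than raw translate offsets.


A fence section. Two 86×86 mm posts, 1217 mm tall, stand on the floor with a clear span of 1794 mm between their inner faces. Two horizontal rails of 86×60 mm section span the gap between the posts with their undersides at z = 170 mm and z = 1049 mm, flush with the posts' −y face. 9 pickets, each 94 mm wide, 18 mm thick and 1113 mm tall, are fixed to the +y face of the rails with their bottoms at z = 100 mm, spaced across the span with a 94 mm gap after the −x post and between neighbouring pickets, with 102 mm left before the +x post.


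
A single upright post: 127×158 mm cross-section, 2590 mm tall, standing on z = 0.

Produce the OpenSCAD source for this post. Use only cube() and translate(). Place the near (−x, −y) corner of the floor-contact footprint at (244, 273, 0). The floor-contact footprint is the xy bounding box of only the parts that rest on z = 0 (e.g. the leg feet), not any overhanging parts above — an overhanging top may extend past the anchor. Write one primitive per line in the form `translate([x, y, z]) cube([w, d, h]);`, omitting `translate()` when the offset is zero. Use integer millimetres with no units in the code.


translate([244, 273, 0]) cube([127, 158, 2590]);


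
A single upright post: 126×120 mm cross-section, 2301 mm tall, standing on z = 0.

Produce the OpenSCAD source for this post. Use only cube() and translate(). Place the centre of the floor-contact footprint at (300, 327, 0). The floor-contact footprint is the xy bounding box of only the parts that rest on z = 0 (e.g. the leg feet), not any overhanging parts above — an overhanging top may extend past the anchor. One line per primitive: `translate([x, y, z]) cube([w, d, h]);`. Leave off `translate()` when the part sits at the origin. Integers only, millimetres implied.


translate([237, 267, 0]) cube([126, 120, 2301]);


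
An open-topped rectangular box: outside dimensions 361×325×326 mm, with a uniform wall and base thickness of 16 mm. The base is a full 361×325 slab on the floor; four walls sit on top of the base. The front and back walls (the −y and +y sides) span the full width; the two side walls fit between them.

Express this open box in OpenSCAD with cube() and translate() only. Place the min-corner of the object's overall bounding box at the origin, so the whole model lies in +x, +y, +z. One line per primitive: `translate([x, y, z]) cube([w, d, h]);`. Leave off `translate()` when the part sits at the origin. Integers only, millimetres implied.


cube([361, 325, 16]);
translate([0, 0, 16]) cube([361, 16, 310]);
translate([0, 309, 16]) cube([361, 16, 310]);
translate([0, 16, 16]) cube([16, 293, 310]);
translate([345, 16, 16]) cube([16, 293, 310]);


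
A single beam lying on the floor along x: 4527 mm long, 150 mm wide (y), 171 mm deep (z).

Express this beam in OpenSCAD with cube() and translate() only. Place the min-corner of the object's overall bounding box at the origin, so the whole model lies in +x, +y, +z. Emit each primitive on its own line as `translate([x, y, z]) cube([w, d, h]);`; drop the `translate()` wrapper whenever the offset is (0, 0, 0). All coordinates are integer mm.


cube([4527, 150, 171]);


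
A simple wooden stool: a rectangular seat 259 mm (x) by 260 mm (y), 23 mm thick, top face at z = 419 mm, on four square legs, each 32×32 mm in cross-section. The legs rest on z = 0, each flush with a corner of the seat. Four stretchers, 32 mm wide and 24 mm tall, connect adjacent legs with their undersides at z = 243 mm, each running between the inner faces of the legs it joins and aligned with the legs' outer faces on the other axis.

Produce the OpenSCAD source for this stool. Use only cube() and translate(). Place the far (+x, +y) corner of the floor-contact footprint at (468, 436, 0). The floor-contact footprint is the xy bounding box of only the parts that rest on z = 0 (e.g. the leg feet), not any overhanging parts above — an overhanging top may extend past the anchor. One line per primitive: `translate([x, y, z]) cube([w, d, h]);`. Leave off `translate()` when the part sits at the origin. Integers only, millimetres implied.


translate([209, 176, 396]) cube([259, 260, 23]);
translate([209, 176, 0]) cube([32, 32, 396]);
translate([436, 176, 0]) cube([32, 32, 396]);
translate([209, 404, 0]) cube([32, 32, 396]);
translate([436, 404, 0]) cube([32, 32, 396]);
translate([241, 176, 243]) cube([195, 32, 24]);
translate([241, 404, 243]) cube([195, 32, 24]);
translate([209, 208, 243]) cube([32, 196, 24]);
translate([436, 208, 243]) cube([32, 196, 24]);


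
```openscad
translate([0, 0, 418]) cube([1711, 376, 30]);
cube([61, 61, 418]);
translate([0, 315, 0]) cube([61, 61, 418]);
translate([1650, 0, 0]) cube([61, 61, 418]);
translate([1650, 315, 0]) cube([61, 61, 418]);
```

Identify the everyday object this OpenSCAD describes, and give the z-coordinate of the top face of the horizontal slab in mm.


A bench. The seat-top height is 448 mm.

A long slab on four corner posts — a bench. The slab sits at z = 418 with thickness 30, so the top is 418 + 30 = 448 mm.


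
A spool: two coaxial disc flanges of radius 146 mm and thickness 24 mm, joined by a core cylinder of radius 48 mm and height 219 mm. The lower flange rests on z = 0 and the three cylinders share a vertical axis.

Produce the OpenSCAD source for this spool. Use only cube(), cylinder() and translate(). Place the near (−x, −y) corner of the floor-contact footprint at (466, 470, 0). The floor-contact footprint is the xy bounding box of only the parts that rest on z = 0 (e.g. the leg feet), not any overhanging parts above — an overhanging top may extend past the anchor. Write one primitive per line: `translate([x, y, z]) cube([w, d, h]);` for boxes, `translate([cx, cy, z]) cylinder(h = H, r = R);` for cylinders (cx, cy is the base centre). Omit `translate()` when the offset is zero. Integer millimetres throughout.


translate([612, 616, 0]) cylinder(h = 24, r = 146);
translate([612, 616, 24]) cylinder(h = 219, r = 48);
translate([612, 616, 243]) cylinder(h = 24, r = 146);


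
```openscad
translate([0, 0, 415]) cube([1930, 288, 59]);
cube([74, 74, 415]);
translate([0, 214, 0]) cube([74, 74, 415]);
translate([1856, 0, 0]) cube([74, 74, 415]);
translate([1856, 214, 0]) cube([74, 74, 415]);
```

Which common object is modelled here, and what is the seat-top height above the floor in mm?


A bench. The seat-top height is 474 mm.

A long slab on four corner posts — a bench. The slab sits at z = 415 with thickness 59, so the top is 415 + 59 = 474 mm.


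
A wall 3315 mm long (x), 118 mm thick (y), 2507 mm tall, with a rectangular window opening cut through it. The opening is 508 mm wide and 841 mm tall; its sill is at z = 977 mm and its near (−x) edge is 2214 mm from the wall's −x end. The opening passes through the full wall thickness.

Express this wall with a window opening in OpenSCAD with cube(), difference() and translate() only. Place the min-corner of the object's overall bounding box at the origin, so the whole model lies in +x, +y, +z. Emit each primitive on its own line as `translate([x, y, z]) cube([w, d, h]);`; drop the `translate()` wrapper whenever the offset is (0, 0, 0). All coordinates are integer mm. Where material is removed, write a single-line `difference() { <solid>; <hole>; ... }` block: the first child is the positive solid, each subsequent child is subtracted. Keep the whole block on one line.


difference() { cube([3315, 118, 2507]); translate([2214, 0, 977]) cube([508, 118, 841]); }


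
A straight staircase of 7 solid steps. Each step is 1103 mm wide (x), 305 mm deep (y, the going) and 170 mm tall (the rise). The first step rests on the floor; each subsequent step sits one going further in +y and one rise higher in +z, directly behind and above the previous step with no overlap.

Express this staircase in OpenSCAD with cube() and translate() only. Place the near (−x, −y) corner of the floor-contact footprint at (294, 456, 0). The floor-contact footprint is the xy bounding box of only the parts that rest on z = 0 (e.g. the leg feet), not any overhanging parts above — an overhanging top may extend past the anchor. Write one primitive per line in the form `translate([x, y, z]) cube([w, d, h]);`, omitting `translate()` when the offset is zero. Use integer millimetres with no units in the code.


translate([294, 456, 0]) cube([1103, 305, 170]);
translate([294, 761, 170]) cube([1103, 305, 170]);
translate([294, 1066, 340]) cube([1103, 305, 170]);
translate([294, 1371, 510]) cube([1103, 305, 170]);
translate([294, 1676, 680]) cube([1103, 305, 170]);
translate([294, 1981, 850]) cube([1103, 305, 170]);
translate([294, 2286, 1020]) cube([1103, 305, 170]);


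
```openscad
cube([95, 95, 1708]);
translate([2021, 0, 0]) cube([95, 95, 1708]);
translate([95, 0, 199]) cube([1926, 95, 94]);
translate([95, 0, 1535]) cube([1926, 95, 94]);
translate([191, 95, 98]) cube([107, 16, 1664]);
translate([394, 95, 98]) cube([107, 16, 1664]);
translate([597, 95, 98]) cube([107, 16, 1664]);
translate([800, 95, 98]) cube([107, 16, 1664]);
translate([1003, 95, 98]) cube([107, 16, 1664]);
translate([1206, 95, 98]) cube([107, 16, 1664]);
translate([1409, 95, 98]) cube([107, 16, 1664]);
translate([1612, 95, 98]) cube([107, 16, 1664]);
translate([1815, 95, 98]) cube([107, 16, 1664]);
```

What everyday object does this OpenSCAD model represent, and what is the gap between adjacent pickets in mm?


A fence section. The picket gap is 96 mm.

Two posts, two rails, 9 pickets — a fence section. Span 1926 mm holds 9 pickets of 107 mm with 10 equal gaps: ⌊(1926 − 9·107) / 10⌋ = 96 mm.


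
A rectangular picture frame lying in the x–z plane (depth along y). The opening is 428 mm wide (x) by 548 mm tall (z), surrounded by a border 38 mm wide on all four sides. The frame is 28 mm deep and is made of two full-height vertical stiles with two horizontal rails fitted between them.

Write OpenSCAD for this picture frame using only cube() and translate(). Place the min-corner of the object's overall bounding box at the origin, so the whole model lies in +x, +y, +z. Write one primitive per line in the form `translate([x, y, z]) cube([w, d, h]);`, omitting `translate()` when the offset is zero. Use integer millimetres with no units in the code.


cube([38, 28, 624]);
translate([466, 0, 0]) cube([38, 28, 624]);
translate([38, 0, 0]) cube([428, 28, 38]);
translate([38, 0, 586]) cube([428, 28, 38]);


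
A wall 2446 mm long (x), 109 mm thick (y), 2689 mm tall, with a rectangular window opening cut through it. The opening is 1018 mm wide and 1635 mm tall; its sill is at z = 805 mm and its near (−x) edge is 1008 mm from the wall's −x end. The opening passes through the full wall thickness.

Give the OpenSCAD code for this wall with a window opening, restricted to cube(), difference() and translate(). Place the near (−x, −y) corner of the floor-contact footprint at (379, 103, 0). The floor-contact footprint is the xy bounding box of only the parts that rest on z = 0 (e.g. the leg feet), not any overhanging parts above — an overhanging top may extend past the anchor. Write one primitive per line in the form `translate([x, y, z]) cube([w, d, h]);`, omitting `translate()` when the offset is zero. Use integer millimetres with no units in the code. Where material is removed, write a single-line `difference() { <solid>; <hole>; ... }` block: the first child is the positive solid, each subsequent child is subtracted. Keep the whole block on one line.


difference() { translate([379, 103, 0]) cube([2446, 109, 2689]); translate([1387, 103, 805]) cube([1018, 109, 1635]); }


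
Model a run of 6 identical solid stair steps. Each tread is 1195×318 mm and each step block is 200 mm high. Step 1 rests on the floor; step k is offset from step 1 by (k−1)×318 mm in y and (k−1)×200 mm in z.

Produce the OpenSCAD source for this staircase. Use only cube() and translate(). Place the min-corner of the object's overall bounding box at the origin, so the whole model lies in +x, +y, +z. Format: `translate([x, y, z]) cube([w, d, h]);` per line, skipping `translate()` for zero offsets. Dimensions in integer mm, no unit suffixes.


cube([1195, 318, 200]);
translate([0, 318, 200]) cube([1195, 318, 200]);
translate([0, 636, 400]) cube([1195, 318, 200]);
translate([0, 954, 600]) cube([1195, 318, 200]);
translate([0, 1272, 800]) cube([1195, 318, 200]);
translate([0, 1590, 1000]) cube([1195, 318, 200]);


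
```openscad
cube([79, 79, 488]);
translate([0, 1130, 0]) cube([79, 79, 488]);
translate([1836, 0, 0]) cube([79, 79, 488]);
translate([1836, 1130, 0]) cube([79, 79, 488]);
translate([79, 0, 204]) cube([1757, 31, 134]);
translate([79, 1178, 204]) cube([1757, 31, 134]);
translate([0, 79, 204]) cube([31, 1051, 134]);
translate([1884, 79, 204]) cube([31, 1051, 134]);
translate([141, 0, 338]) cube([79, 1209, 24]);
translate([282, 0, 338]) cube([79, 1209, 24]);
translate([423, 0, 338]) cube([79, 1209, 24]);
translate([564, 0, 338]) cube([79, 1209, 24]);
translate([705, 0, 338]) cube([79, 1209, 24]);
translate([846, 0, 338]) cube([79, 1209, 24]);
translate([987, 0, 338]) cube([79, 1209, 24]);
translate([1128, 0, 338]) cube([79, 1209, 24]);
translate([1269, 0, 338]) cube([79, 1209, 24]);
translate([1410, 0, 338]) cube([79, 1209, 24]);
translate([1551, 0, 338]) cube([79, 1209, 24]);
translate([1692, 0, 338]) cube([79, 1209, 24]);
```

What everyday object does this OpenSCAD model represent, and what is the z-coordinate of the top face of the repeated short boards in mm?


A bed frame. The slat-top height is 362 mm.

Four posts, four rails, and a row of slats — a bed frame. Slats sit on the rails at z = 204 + 134 = 338; with slat thickness 24, the top is 362 mm.


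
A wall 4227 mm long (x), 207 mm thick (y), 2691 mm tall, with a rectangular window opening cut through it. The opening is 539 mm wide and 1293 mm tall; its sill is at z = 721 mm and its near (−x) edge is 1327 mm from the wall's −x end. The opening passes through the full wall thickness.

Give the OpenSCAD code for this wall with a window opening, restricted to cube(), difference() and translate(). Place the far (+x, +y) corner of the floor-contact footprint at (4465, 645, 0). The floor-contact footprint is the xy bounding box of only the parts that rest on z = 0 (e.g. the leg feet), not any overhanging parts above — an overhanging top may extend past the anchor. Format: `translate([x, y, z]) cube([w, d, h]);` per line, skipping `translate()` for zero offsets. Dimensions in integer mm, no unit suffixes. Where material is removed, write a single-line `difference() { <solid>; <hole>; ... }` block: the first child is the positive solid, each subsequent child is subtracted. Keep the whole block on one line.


difference() { translate([238, 438, 0]) cube([4227, 207, 2691]); translate([1565, 438, 721]) cube([539, 207, 1293]); }


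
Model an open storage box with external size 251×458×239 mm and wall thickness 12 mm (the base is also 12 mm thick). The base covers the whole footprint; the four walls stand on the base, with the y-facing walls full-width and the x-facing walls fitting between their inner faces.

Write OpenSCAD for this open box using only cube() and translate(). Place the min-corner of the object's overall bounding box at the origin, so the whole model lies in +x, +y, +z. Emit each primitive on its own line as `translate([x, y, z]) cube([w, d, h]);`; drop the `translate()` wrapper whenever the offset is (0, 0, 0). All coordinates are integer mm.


cube([251, 458, 12]);
translate([0, 0, 12]) cube([251, 12, 227]);
translate([0, 446, 12]) cube([251, 12, 227]);
translate([0, 12, 12]) cube([12, 434, 227]);
translate([239, 12, 12]) cube([12, 434, 227]);


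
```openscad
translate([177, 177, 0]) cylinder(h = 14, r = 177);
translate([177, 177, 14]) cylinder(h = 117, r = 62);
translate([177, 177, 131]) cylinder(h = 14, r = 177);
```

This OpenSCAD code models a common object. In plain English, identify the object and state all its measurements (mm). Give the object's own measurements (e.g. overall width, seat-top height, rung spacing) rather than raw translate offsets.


A spool: two coaxial disc flanges of radius 177 mm and thickness 14 mm, joined by a core cylinder of radius 62 mm and height 117 mm. The lower flange rests on z = 0 and the three cylinders share a vertical axis.


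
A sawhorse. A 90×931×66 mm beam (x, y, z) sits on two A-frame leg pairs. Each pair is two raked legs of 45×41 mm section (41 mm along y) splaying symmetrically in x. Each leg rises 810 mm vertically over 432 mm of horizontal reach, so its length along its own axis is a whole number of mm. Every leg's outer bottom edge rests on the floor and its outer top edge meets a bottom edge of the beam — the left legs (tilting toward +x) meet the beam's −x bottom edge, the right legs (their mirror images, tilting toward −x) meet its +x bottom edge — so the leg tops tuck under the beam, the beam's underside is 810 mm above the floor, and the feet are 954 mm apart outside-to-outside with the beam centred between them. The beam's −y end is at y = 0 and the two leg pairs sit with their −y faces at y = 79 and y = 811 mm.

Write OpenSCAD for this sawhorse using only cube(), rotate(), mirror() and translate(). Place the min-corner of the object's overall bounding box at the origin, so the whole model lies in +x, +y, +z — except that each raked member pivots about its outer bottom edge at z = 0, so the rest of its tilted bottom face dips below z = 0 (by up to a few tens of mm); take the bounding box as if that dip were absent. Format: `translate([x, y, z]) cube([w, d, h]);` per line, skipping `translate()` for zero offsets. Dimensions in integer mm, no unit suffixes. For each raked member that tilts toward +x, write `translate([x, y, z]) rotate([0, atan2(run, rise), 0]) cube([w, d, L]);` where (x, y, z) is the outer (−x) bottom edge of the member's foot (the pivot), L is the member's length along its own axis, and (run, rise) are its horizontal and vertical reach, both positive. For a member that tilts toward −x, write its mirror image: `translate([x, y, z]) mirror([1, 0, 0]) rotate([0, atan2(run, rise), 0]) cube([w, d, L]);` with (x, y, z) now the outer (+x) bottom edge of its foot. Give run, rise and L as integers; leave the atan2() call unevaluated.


translate([432, 0, 810]) cube([90, 931, 66]);
translate([0, 79, 0]) rotate([0, atan2(432, 810), 0]) cube([45, 41, 918]);
translate([954, 79, 0]) mirror([1, 0, 0]) rotate([0, atan2(432, 810), 0]) cube([45, 41, 918]);
translate([0, 811, 0]) rotate([0, atan2(432, 810), 0]) cube([45, 41, 918]);
translate([954, 811, 0]) mirror([1, 0, 0]) rotate([0, atan2(432, 810), 0]) cube([45, 41, 918]);


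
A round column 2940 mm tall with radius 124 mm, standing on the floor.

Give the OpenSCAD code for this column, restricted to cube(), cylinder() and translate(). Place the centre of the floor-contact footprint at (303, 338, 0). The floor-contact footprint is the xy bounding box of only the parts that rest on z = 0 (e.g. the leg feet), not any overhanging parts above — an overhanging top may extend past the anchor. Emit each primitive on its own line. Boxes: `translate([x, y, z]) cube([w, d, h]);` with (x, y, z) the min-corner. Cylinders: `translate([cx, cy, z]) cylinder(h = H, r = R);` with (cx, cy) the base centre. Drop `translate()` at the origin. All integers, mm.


translate([303, 338, 0]) cylinder(h = 2940, r = 124);


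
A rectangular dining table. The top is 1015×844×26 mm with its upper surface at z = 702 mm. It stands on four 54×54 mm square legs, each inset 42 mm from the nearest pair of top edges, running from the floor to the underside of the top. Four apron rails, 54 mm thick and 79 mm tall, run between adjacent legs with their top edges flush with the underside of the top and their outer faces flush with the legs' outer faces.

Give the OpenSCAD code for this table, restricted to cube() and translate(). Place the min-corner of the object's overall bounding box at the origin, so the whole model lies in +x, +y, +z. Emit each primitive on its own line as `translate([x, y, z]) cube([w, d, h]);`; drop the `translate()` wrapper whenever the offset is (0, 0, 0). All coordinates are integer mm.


translate([0, 0, 676]) cube([1015, 844, 26]);
translate([42, 42, 0]) cube([54, 54, 676]);
translate([919, 42, 0]) cube([54, 54, 676]);
translate([42, 748, 0]) cube([54, 54, 676]);
translate([919, 748, 0]) cube([54, 54, 676]);
translate([96, 42, 597]) cube([823, 54, 79]);
translate([96, 748, 597]) cube([823, 54, 79]);
translate([42, 96, 597]) cube([54, 652, 79]);
translate([919, 96, 597]) cube([54, 652, 79]);


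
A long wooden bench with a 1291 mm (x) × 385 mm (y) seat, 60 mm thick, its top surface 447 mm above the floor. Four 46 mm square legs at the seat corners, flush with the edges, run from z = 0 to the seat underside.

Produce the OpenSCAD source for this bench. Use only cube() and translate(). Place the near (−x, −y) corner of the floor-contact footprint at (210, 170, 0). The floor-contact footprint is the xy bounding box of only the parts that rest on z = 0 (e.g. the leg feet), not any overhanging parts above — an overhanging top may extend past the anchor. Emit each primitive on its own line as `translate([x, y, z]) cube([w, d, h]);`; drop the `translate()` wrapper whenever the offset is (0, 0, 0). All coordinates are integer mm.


translate([210, 170, 387]) cube([1291, 385, 60]);
translate([210, 170, 0]) cube([46, 46, 387]);
translate([210, 509, 0]) cube([46, 46, 387]);
translate([1455, 170, 0]) cube([46, 46, 387]);
translate([1455, 509, 0]) cube([46, 46, 387]);


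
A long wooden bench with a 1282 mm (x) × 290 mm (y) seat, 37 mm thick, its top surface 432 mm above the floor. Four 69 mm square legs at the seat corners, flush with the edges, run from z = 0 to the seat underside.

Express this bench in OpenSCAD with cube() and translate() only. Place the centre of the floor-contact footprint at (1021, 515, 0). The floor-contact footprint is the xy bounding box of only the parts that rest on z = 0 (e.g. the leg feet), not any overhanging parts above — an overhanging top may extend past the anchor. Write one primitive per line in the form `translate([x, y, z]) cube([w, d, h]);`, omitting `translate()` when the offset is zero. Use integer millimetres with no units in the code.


translate([380, 370, 395]) cube([1282, 290, 37]);
translate([380, 370, 0]) cube([69, 69, 395]);
translate([380, 591, 0]) cube([69, 69, 395]);
translate([1593, 370, 0]) cube([69, 69, 395]);
translate([1593, 591, 0]) cube([69, 69, 395]);


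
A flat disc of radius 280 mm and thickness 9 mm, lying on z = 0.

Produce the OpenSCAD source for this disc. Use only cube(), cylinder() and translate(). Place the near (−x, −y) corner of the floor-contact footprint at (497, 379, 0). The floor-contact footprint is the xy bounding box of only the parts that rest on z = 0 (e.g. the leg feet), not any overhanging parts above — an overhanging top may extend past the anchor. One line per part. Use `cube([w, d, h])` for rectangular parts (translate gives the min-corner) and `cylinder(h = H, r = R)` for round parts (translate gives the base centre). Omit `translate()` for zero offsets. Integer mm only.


translate([777, 659, 0]) cylinder(h = 9, r = 280);


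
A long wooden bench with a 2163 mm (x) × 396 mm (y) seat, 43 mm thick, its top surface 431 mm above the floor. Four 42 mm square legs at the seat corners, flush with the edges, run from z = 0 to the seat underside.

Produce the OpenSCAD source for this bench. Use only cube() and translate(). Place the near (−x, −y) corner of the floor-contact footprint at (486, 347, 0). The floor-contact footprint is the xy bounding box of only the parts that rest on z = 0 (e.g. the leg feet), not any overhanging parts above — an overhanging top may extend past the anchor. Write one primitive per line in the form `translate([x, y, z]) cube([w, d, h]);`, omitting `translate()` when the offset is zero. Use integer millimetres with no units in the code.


// leg_h = 431 − 43 = 388
translate([486, 347, 388]) cube([2163, 396, 43]);
translate([486, 347, 0]) cube([42, 42, 388]);
translate([486, 701, 0]) cube([42, 42, 388]);
translate([2607, 347, 0]) cube([42, 42, 388]);
translate([2607, 701, 0]) cube([42, 42, 388]);


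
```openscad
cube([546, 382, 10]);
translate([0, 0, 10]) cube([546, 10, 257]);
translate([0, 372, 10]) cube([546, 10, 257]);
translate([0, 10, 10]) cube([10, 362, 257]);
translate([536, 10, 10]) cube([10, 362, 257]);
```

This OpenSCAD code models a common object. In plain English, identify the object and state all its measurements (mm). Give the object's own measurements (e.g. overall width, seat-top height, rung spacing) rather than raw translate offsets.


An open-topped rectangular box: outside dimensions 546×382×267 mm, with a uniform wall and base thickness of 10 mm. The base is a full 546×382 slab on the floor; four walls sit on top of the base. The front and back walls (the −y and +y sides) span the full width; the two side walls fit between them.


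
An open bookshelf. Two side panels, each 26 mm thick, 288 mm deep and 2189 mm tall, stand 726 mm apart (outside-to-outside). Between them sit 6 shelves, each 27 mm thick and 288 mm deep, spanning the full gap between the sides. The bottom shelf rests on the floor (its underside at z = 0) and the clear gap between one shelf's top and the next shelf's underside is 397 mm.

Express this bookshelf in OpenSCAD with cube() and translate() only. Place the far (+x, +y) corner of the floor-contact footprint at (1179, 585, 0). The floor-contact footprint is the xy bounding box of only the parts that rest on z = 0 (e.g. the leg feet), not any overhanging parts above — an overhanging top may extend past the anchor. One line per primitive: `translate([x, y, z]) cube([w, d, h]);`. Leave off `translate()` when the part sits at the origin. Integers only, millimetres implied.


translate([453, 297, 0]) cube([26, 288, 2189]);
translate([1153, 297, 0]) cube([26, 288, 2189]);
translate([479, 297, 0]) cube([674, 288, 27]);
translate([479, 297, 424]) cube([674, 288, 27]);
translate([479, 297, 848]) cube([674, 288, 27]);
translate([479, 297, 1272]) cube([674, 288, 27]);
translate([479, 297, 1696]) cube([674, 288, 27]);
translate([479, 297, 2120]) cube([674, 288, 27]);
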